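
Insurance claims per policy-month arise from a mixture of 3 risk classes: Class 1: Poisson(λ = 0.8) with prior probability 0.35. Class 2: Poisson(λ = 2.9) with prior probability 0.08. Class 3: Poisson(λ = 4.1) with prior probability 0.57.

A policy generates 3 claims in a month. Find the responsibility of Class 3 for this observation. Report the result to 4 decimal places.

0.7761

Apply Bayes' rule: the posterior for each component is proportional to its prior times its likelihood at x.
Component likelihoods at x = 3 claims:
  L_1 = e^(−0.8)·0.8^3/3! = 0.0383427
  L_2 = e^(−2.9)·2.9^3/3! = 0.22366
  L_3 = e^(−4.1)·4.1^3/3! = 0.190368
Weight by the priors:
  π_1·L_1 = 0.35 × 0.0383427 = 0.01342
  π_2·L_2 = 0.08 × 0.22366 = 0.0178928
  π_3·L_3 = 0.57 × 0.190368 = 0.10851
Sum: 0.01342 + 0.0178928 + 0.10851 = 0.139822
P(Class 3 | the observation) = 0.10851 / 0.139822 ≈ 0.7761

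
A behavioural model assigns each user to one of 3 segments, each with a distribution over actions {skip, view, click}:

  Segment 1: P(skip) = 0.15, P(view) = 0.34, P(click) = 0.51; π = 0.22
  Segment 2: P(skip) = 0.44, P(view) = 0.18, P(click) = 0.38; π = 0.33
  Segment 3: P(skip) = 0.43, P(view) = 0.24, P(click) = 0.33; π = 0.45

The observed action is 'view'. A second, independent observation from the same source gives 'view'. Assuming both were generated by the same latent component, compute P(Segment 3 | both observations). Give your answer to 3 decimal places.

0.418

By Bayes' theorem, P(k | x) = P(Z=k) f_k(x) / Σ_j P(Z=j) f_j(x).
Since both observations come from the same component, the likelihood for component k is f_k(x₁)·f_k(x₂).
  p_1 = [0.34] × [0.34] = 0.1156
  p_2 = [0.18] × [0.18] = 0.0324
  p_3 = [0.24] × [0.24] = 0.0576
Unnormalised posteriors:
  P(Z=1)·p_1 = 0.22 × 0.1156 = 0.025432
  P(Z=2)·p_2 = 0.33 × 0.0324 = 0.010692
  P(Z=3)·p_3 = 0.45 × 0.0576 = 0.02592
Evidence: 0.025432 + 0.010692 + 0.02592 = 0.062044
P(Segment 3 | x) ≈ 0.418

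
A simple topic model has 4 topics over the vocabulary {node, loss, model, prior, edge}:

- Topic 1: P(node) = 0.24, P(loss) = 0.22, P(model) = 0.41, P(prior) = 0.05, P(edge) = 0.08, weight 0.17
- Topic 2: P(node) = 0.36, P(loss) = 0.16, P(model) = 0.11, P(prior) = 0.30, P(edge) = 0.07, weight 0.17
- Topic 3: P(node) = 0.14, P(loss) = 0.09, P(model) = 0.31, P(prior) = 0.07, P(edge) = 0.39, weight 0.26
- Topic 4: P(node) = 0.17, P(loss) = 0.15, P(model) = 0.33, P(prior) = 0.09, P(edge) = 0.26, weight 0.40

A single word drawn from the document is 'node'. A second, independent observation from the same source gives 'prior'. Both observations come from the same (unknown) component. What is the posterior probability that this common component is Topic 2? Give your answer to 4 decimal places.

By Bayes' theorem, P(k | x) = π_k f_k(x) / Σ_j π_j f_j(x).
Since both observations come from the same component, the likelihood for component k is f_k(x₁)·f_k(x₂).
  p_1 = [P(node | comp) = 0.24] × [0.05] = 0.012
  p_2 = [P(node | comp) = 0.36] × [0.3] = 0.108
  p_3 = [P(node | comp) = 0.14] × [0.07] = 0.0098
  p_4 = [P(node | comp) = 0.17] × [0.09] = 0.0153
Prior × likelihood for each component:
  π_1·p_1 = 0.17 × 0.012 = 0.00204
  π_2·p_2 = 0.17 × 0.108 = 0.01836
  π_3·p_3 = 0.26 × 0.0098 = 0.002548
  π_4·p_4 = 0.40 × 0.0153 = 0.00612
Evidence: 0.00204 + 0.01836 + 0.002548 + 0.00612 = 0.029068
P(Topic 2 | x₁, x₂) = 0.01836 / 0.029068 ≈ 0.6316

0.6316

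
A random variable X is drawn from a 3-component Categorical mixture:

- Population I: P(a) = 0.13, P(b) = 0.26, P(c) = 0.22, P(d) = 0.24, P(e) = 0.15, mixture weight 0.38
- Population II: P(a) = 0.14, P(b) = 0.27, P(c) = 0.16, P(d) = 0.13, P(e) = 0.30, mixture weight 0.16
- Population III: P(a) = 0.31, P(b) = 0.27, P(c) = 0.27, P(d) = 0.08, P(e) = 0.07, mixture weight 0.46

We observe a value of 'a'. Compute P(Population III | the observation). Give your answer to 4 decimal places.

P(component k | x) = π_k·f_k(x) / marginal(x), where marginal(x) = Σ_j π_j·f_j(x).
Component likelihoods at x = 'a':
  f_I = 0.13
  f_II = 0.14
  f_III = 0.31
Prior × likelihood for each component:
  π_I·f_I = 0.38 × 0.13 = 0.0494
  π_II·f_II = 0.16 × 0.14 = 0.0224
  π_III·f_III = 0.46 × 0.31 = 0.1426
Evidence: 0.0494 + 0.0224 + 0.1426 = 0.2144
P(Population III | the observation) ≈ 0.6651

0.6651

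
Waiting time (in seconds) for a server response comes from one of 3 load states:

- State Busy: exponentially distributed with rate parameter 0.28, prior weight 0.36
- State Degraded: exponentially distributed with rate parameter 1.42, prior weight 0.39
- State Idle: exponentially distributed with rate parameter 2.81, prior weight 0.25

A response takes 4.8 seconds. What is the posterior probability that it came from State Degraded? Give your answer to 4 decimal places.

Posterior ∝ prior × likelihood, so P(k | x) ∝ π_k f_k(x); normalise over all components.
Evaluate each component's likelihood at the observed value:
  p_Busy = 0.28·e^(−0.28·4.8) = 0.28·e^(−1.3440) = 0.0730241
  p_Degraded = 1.42·e^(−1.42·4.8) = 1.42·e^(−6.8160) = 0.00155646
  p_Idle = 2.81·e^(−2.81·4.8) = 2.81·e^(−13.4880) = 3.8989e-06
Weight by the priors:
  π_Busy·p_Busy = 0.36 × 0.0730241 = 0.0262887
  π_Degraded·p_Degraded = 0.39 × 0.00155646 = 0.000607018
  π_Idle·p_Idle = 0.25 × 3.8989e-06 = 9.74726e-07
Marginal: 0.0262887 + 0.000607018 + 9.74726e-07 = 0.0268967
P(State Degraded | 4.8 seconds) = 0.000607018 / 0.0268967 ≈ 0.0226

0.0226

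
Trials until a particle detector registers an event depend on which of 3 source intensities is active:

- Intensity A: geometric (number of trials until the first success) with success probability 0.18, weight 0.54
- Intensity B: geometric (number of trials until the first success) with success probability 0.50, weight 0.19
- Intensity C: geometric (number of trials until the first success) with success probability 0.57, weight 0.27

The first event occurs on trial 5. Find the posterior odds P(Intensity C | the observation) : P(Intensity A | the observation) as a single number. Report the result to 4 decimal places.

Since P(k|x) ∝ P(Z=k) f_k(x), the posterior odds are P(Z=i) f_i(x) / (P(Z=j) f_j(x)).
Evaluate each component's likelihood at the observed value:
  f_A = 0.0813819
  f_B = 0.03125
  f_C = 0.0194872
Posterior odds = (P(Z=C)·f_C) / (P(Z=A)·f_A) = (0.27·0.0194872) / (0.54·0.0813819) = 0.00526153 / 0.0439462 ≈ 0.1197

0.1197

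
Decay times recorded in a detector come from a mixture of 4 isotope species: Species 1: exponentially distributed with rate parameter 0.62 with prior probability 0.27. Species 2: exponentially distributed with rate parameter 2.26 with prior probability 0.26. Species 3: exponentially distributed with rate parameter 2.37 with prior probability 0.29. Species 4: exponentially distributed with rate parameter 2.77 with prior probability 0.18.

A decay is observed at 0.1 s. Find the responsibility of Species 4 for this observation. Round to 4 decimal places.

Posterior ∝ prior × likelihood, so P(k | x) ∝ w_k f_k(x); normalise over all components.
Exponential densities:
  L_1 = 0.582727
  L_2 = 1.80284
  L_3 = 1.86991
  L_4 = 2.09981
Multiply by the mixture weights:
  w_1·L_1 = 0.27 × 0.582727 = 0.157336
  w_2·L_2 = 0.26 × 1.80284 = 0.468739
  w_3·L_3 = 0.29 × 1.86991 = 0.542274
  w_4·L_4 = 0.18 × 2.09981 = 0.377966
Denominator: 0.157336 + 0.468739 + 0.542274 + 0.377966 = 1.54632
So the posterior for Species 4 is 0.377966 / 1.54632 ≈ 0.2444.

0.2444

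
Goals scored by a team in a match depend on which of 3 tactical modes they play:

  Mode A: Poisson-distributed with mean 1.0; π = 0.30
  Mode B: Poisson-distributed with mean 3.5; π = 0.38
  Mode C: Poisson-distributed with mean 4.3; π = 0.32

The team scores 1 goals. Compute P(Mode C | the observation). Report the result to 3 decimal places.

Apply Bayes' rule: the posterior for each component is proportional to its prior times its likelihood at x.
Evaluate each component's likelihood at the observed value:
  p_A = 0.367879
  p_B = 0.105691
  p_C = 0.0583448
Weight by the priors:
  w_A·p_A = 0.30 × 0.367879 = 0.110364
  w_B·p_B = 0.38 × 0.105691 = 0.0401625
  w_C·p_C = 0.32 × 0.0583448 = 0.0186703
Normaliser: 0.110364 + 0.0401625 + 0.0186703 = 0.169197
So the posterior for Mode C is 0.0186703 / 0.169197 ≈ 0.110.

0.110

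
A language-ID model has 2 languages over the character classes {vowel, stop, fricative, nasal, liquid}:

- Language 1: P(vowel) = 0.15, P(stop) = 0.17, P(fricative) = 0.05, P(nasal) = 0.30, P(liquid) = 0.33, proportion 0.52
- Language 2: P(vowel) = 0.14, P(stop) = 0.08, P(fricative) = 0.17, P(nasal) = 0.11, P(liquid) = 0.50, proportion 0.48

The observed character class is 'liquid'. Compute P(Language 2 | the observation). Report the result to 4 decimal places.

0.5831

By Bayes' theorem, P(k | x) = π_k f_k(x) / Σ_j π_j f_j(x).
Categorical probabilities:
  f_1 = P(liquid | comp) = 0.33
  f_2 = P(liquid | comp) = 0.50
Unnormalised posteriors:
  π_1·f_1 = 0.52 × 0.33 = 0.1716
  π_2·f_2 = 0.48 × 0.5 = 0.24
Evidence: 0.1716 + 0.24 = 0.4116
P(Language 2 | 'liquid') ≈ 0.5831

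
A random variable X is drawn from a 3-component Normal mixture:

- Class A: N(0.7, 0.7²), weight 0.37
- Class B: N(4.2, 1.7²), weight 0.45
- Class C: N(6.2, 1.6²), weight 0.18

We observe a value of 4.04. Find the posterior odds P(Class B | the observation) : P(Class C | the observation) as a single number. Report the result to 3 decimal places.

5.827

The posterior odds equal the prior odds times the likelihood ratio: (π_i/π_j)·(f_i(x)/f_j(x)).
Component likelihoods at x = 4.04:
  f_A = (1/(0.7·√(2π)))·exp(−(4.04−0.7)²/(2·0.7²)) = 0.569918·exp(-11.38327) = 6.48818e-06
  f_B = (1/(1.7·√(2π)))·exp(−(4.04−4.2)²/(2·1.7²)) = 0.234672·exp(-0.00443) = 0.233635
  f_C = (1/(1.6·√(2π)))·exp(−(4.04−6.2)²/(2·1.6²)) = 0.249339·exp(-0.91125) = 0.10024
Odds = (0.45/0.18) × (0.233635/0.10024) = 2.5 × 2.33076 ≈ 5.827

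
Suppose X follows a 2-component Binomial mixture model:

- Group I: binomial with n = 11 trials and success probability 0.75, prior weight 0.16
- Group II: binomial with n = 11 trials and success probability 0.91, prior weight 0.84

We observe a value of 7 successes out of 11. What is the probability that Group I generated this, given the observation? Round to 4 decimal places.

0.7455

Apply Bayes' rule: the posterior for each component is proportional to its prior times its likelihood at x.
Component likelihoods at x = 7 successes out of 11:
  f_I = 0.172069
  f_II = 0.0111885
Prior × likelihood for each component:
  w_I·f_I = 0.16 × 0.172069 = 0.0275311
  w_II·f_II = 0.84 × 0.0111885 = 0.00939838
Denominator: 0.0275311 + 0.00939838 = 0.0369294
P(Group I | 7 successes out of 11) = 0.0275311 / 0.0369294 ≈ 0.7455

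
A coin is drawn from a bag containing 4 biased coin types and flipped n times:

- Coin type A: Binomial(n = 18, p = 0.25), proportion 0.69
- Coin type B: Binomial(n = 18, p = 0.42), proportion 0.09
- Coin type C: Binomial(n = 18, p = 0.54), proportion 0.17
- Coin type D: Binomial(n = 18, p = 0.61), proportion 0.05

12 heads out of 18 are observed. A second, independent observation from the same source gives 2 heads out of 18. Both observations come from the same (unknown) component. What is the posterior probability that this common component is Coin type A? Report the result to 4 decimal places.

0.5221

Apply Bayes' rule: the posterior for each component is proportional to its prior times its likelihood at x.
Since both observations come from the same component, the likelihood for component k is f_k(x₁)·f_k(x₂).
  L_A = [0.000196933] × [0.0958411] = 1.88743e-05
  L_B = [0.0212927] × [0.00442627] = 9.42473e-05
  L_C = [0.108129] × [0.00017931] = 1.93887e-05
  L_D = [0.173387] × [1.63074e-05] = 2.8275e-06
Unnormalised posteriors:
  w_A·L_A = 0.69 × 1.88743e-05 = 1.30233e-05
  w_B·L_B = 0.09 × 9.42473e-05 = 8.48226e-06
  w_C·L_C = 0.17 × 1.93887e-05 = 3.29607e-06
  w_D·L_D = 0.05 × 2.8275e-06 = 1.41375e-07
Normaliser: 1.30233e-05 + 8.48226e-06 + 3.29607e-06 + 1.41375e-07 = 2.4943e-05
Responsibility of Coin type A: 1.30233e-05 / 2.4943e-05 ≈ 0.5221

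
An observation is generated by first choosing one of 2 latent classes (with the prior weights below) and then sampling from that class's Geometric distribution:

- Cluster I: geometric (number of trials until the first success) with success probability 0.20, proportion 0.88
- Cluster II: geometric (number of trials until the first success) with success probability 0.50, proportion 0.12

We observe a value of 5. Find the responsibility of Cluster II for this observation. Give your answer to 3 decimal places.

0.049

P(component k | x) = π_k·f_k(x) / marginal(x), where marginal(x) = Σ_j π_j·f_j(x).
Geometric probabilities:
  f_I = 0.20·(1−0.20)^4 = 0.20·0.4096 = 0.08192
  f_II = 0.50·(1−0.50)^4 = 0.50·0.0625 = 0.03125
Unnormalised posteriors:
  π_I·f_I = 0.88 × 0.08192 = 0.0720896
  π_II·f_II = 0.12 × 0.03125 = 0.00375
Normaliser: 0.0720896 + 0.00375 = 0.0758396
P(Cluster II | 5) = 0.00375 / 0.0758396 ≈ 0.049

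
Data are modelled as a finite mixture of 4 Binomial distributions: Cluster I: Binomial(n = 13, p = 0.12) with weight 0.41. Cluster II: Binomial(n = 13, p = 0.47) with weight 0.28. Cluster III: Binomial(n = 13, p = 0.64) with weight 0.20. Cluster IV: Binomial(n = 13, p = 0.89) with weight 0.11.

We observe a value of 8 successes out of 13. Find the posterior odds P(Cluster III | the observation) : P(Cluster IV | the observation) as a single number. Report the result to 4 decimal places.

Posterior odds = (w_i f_i(x)) / (w_j f_j(x)); the normalising sum cancels.
Component likelihoods at x = 8 successes out of 13:
  f_I = 2.9204e-05
  f_II = 0.128157
  f_III = 0.219044
  f_IV = 0.00815947
0.0438087 / 0.000897542 ≈ 48.8097

48.8097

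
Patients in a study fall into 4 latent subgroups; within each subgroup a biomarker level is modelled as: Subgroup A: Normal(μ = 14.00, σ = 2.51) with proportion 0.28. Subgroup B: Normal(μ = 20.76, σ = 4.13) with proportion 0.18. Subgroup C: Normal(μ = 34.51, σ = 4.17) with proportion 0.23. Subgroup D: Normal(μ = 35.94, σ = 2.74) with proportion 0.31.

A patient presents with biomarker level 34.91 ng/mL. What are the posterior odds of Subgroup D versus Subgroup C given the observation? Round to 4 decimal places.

1.9201

Posterior odds = (π_i f_i(x)) / (π_j f_j(x)); the normalising sum cancels.
Component likelihoods at x = 34.91 ng/mL:
  f_A = (1/(2.51·√(2π)))·exp(−(34.91−14.00)²/(2·2.51²)) = 0.158941·exp(-34.70009) = 1.35263e-16
  f_B = (1/(4.13·√(2π)))·exp(−(34.91−20.76)²/(2·4.13²)) = 0.096596·exp(-5.86925) = 0.000272883
  f_C = (1/(4.17·√(2π)))·exp(−(34.91−34.51)²/(2·4.17²)) = 0.095670·exp(-0.00460) = 0.0952305
  f_D = (1/(2.74·√(2π)))·exp(−(34.91−35.94)²/(2·2.74²)) = 0.145599·exp(-0.07066) = 0.135667
Posterior odds = (π_D·f_D) / (π_C·f_C) = (0.31·0.135667) / (0.23·0.0952305) = 0.0420568 / 0.021903 ≈ 1.9201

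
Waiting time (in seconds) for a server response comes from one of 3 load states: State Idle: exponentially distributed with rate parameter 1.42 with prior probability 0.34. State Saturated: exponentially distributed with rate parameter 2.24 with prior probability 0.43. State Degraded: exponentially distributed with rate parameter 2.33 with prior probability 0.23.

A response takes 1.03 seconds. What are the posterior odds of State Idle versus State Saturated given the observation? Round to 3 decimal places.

The posterior odds equal the prior odds times the likelihood ratio: (π_i/π_j)·(f_i(x)/f_j(x)).
Component likelihoods at x = 1.03 seconds:
  p_Idle = 0.328919
  p_Saturated = 0.222969
  p_Degraded = 0.211394
Odds = (0.34/0.43) × (0.328919/0.222969) = 0.790698 × 1.47518 ≈ 1.166

1.166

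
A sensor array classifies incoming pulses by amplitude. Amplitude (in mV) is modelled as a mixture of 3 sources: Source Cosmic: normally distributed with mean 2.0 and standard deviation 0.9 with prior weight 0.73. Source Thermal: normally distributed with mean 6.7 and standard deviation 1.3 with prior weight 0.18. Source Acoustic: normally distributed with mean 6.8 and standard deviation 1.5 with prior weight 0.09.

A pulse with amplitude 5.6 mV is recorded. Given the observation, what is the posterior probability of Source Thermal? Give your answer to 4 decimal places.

0.6883

By Bayes' theorem, P(k | x) = π_k f_k(x) / Σ_j π_j f_j(x).
Component likelihoods at x = 5.6 mV:
  p_Cosmic = (1/(0.9·√(2π)))·exp(−(5.6−2.0)²/(2·0.9²)) = 0.443269·exp(-8.00000) = 0.0001487
  p_Thermal = (1/(1.3·√(2π)))·exp(−(5.6−6.7)²/(2·1.3²)) = 0.306879·exp(-0.35799) = 0.214533
  p_Acoustic = (1/(1.5·√(2π)))·exp(−(5.6−6.8)²/(2·1.5²)) = 0.265962·exp(-0.32000) = 0.193128
Prior × likelihood for each component:
  π_Cosmic·p_Cosmic = 0.73 × 0.0001487 = 0.000108551
  π_Thermal·p_Thermal = 0.18 × 0.214533 = 0.038616
  π_Acoustic·p_Acoustic = 0.09 × 0.193128 = 0.0173815
Normaliser: 0.000108551 + 0.038616 + 0.0173815 = 0.056106
So the posterior for Source Thermal is 0.038616 / 0.056106 ≈ 0.6883.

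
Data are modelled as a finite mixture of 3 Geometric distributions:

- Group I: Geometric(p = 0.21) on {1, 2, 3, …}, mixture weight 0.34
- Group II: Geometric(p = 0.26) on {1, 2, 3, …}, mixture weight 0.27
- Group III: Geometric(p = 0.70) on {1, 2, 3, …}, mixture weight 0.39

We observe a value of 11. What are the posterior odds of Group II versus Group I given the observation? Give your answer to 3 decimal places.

0.511

Since P(k|x) ∝ w_k f_k(x), the posterior odds are w_i f_i(x) / (w_j f_j(x)).
Geometric probabilities:
  L_I = 0.21·(1−0.21)^10 = 0.21·0.0946828 = 0.0198834
  L_II = 0.26·(1−0.26)^10 = 0.26·0.0492399 = 0.0128024
  L_III = 0.70·(1−0.70)^10 = 0.70·5.9049e-06 = 4.13343e-06
Posterior odds = (w_II·L_II) / (w_I·L_I) = (0.27·0.0128024) / (0.34·0.0198834) = 0.00345664 / 0.00676035 ≈ 0.511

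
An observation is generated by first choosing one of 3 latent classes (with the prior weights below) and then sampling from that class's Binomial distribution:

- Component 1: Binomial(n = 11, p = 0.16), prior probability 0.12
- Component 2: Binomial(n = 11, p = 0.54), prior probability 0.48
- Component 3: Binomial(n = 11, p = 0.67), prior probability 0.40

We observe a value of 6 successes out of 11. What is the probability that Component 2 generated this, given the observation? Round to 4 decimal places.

0.6325

P(component k | x) = P(Z=k)·f_k(x) / marginal(x), where marginal(x) = Σ_j P(Z=j)·f_j(x).
Evaluate each component's likelihood at the observed value:
  f_1 = C(11,6)·0.16^6·0.84^5 = 462·1.67772e-05·0.418212 = 0.00324159
  f_2 = C(11,6)·0.54^6·0.46^5 = 462·0.0247949·0.0205963 = 0.235936
  f_3 = C(11,6)·0.67^6·0.33^5 = 462·0.0904584·0.00391354 = 0.163554
Multiply by the mixture weights:
  P(Z=1)·f_1 = 0.12 × 0.00324159 = 0.000388991
  P(Z=2)·f_2 = 0.48 × 0.235936 = 0.113249
  P(Z=3)·f_3 = 0.40 × 0.163554 = 0.0654215
Denominator: 0.000388991 + 0.113249 + 0.0654215 = 0.17906
P(Component 2 | 6 successes out of 11) = 0.113249 / 0.17906 ≈ 0.6325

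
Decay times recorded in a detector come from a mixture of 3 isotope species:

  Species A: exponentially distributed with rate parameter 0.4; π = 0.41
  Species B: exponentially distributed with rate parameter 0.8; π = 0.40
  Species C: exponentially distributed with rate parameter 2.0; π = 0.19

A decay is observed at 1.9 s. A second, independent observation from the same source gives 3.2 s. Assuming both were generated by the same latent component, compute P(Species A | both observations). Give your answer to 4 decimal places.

0.6619

Posterior ∝ prior × likelihood, so P(k | x) ∝ w_k f_k(x); normalise over all components.
Since both observations come from the same component, the likelihood for component k is f_k(x₁)·f_k(x₂).
  L_A = [0.4·e^(−0.4·1.9) = 0.4·e^(−0.7600) = 0.187067] × [0.111215] = 0.0208046
  L_B = [0.8·e^(−0.8·1.9) = 0.8·e^(−1.5200) = 0.17497] × [0.0618438] = 0.0108208
  L_C = [2.0·e^(−2.0·1.9) = 2.0·e^(−3.8000) = 0.0447415] × [0.00332311] = 0.000148681
Weight by the priors:
  w_A·L_A = 0.41 × 0.0208046 = 0.00852988
  w_B·L_B = 0.40 × 0.0108208 = 0.00432831
  w_C·L_C = 0.19 × 0.000148681 = 2.82494e-05
Normaliser: 0.00852988 + 0.00432831 + 2.82494e-05 = 0.0128864
Responsibility of Species A: 0.00852988 / 0.0128864 ≈ 0.6619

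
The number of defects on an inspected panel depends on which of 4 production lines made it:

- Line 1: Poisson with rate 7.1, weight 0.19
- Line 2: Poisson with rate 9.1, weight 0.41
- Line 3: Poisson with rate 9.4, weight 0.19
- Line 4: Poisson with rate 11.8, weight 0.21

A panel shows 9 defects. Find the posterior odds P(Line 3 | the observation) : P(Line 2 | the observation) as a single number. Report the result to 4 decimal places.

Since P(k|x) ∝ w_k f_k(x), the posterior odds are w_i f_i(x) / (w_j f_j(x)).
Poisson probabilities:
  f_1 = e^(−7.1)·7.1^9/9! = 0.104249
  f_2 = e^(−9.1)·9.1^9/9! = 0.131683
  f_3 = e^(−9.4)·9.4^9/9! = 0.130623
  f_4 = e^(−11.8)·11.8^9/9! = 0.0917276
Odds = (0.19/0.41) × (0.130623/0.131683) = 0.463415 × 0.99195 ≈ 0.4597

0.4597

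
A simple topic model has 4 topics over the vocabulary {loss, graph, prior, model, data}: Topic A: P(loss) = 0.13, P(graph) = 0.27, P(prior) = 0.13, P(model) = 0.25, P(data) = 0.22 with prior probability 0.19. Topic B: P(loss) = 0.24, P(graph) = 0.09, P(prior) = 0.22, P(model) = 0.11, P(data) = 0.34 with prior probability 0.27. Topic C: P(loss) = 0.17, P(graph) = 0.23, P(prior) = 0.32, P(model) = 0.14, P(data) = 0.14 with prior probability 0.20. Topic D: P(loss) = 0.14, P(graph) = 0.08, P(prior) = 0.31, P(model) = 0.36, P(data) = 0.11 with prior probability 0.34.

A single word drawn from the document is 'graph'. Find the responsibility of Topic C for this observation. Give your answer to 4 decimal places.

Posterior ∝ prior × likelihood, so P(k | x) ∝ P(Z=k) f_k(x); normalise over all components.
Component likelihoods at x = 'graph':
  L_A = P(graph | comp) = 0.27
  L_B = P(graph | comp) = 0.09
  L_C = P(graph | comp) = 0.23
  L_D = P(graph | comp) = 0.08
Prior × likelihood for each component:
  P(Z=A)·L_A = 0.19 × 0.27 = 0.0513
  P(Z=B)·L_B = 0.27 × 0.09 = 0.0243
  P(Z=C)·L_C = 0.20 × 0.23 = 0.046
  P(Z=D)·L_D = 0.34 × 0.08 = 0.0272
Evidence: 0.0513 + 0.0243 + 0.046 + 0.0272 = 0.1488
So the posterior for Topic C is 0.046 / 0.1488 ≈ 0.3091.

0.3091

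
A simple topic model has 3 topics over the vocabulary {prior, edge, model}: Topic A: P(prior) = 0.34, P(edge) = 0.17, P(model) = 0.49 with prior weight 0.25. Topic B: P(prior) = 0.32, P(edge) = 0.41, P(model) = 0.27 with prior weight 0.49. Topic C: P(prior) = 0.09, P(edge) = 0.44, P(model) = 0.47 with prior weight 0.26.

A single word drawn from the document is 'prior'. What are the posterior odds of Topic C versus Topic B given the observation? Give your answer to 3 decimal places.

Posterior odds = (π_i f_i(x)) / (π_j f_j(x)); the normalising sum cancels.
Categorical probabilities:
  f_A = 0.34
  f_B = 0.32
  f_C = 0.09
Posterior odds = (π_C·f_C) / (π_B·f_B) = (0.26·0.09) / (0.49·0.32) = 0.0234 / 0.1568 ≈ 0.149

0.149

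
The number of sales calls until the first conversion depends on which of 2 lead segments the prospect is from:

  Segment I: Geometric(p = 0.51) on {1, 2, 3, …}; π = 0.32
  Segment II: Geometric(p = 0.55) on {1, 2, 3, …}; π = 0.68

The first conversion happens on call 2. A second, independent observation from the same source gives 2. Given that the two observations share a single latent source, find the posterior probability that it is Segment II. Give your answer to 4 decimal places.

0.6758

Apply Bayes' rule: the posterior for each component is proportional to its prior times its likelihood at x.
Since both observations come from the same component, the likelihood for component k is f_k(x₁)·f_k(x₂).
  p_I = [0.51·(1−0.51)^1 = 0.51·0.49 = 0.2499] × [0.2499] = 0.06245
  p_II = [0.55·(1−0.55)^1 = 0.55·0.45 = 0.2475] × [0.2475] = 0.0612562
Multiply by the mixture weights:
  w_I·p_I = 0.32 × 0.06245 = 0.019984
  w_II·p_II = 0.68 × 0.0612562 = 0.0416543
Marginal: 0.019984 + 0.0416543 = 0.0616383
So the posterior for Segment II is 0.0416543 / 0.0616383 ≈ 0.6758.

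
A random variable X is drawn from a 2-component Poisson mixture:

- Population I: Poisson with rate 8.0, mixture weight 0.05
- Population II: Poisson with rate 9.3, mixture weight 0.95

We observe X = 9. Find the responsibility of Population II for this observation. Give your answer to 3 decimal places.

0.953

By Bayes' theorem, P(k | x) = π_k f_k(x) / Σ_j π_j f_j(x).
Poisson probabilities:
  p_I = 0.124077
  p_II = 0.131113
Unnormalised posteriors:
  π_I·p_I = 0.05 × 0.124077 = 0.00620385
  π_II·p_II = 0.95 × 0.131113 = 0.124557
Sum: 0.00620385 + 0.124557 = 0.130761
P(Population II | the observation) = 0.124557 / 0.130761 ≈ 0.953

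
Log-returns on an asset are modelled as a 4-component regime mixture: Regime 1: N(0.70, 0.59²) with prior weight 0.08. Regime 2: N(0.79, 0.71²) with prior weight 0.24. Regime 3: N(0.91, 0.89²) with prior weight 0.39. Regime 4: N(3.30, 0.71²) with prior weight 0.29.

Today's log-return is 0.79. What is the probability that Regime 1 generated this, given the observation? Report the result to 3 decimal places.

Apply Bayes' rule: the posterior for each component is proportional to its prior times its likelihood at x.
Evaluate each component's likelihood at the observed value:
  f_1 = (1/(0.59·√(2π)))·exp(−(0.79−0.70)²/(2·0.59²)) = 0.676173·exp(-0.01163) = 0.668352
  f_2 = (1/(0.71·√(2π)))·exp(−(0.79−0.79)²/(2·0.71²)) = 0.561891·exp(-0.00000) = 0.561891
  f_3 = (1/(0.89·√(2π)))·exp(−(0.79−0.91)²/(2·0.89²)) = 0.448250·exp(-0.00909) = 0.444194
  f_4 = (1/(0.71·√(2π)))·exp(−(0.79−3.30)²/(2·0.71²)) = 0.561891·exp(-6.24886) = 0.00108594
Prior × likelihood for each component:
  π_1·f_1 = 0.08 × 0.668352 = 0.0534682
  π_2·f_2 = 0.24 × 0.561891 = 0.134854
  π_3·f_3 = 0.39 × 0.444194 = 0.173236
  π_4·f_4 = 0.29 × 0.00108594 = 0.000314923
Sum: 0.0534682 + 0.134854 + 0.173236 + 0.000314923 = 0.361872
Responsibility of Regime 1: 0.0534682 / 0.361872 ≈ 0.148

0.148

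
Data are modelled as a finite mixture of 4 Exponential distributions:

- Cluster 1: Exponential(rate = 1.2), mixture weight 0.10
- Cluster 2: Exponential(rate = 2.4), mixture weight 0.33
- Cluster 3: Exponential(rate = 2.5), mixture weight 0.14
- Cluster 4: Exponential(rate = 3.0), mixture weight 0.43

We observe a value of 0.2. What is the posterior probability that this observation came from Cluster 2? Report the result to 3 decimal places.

0.326

P(component k | x) = π_k·f_k(x) / marginal(x), where marginal(x) = Σ_j π_j·f_j(x).
Component likelihoods at x = 0.2:
  f_1 = 1.2·e^(−1.2·0.2) = 1.2·e^(−0.2400) = 0.943953
  f_2 = 2.4·e^(−2.4·0.2) = 2.4·e^(−0.4800) = 1.48508
  f_3 = 2.5·e^(−2.5·0.2) = 2.5·e^(−0.5000) = 1.51633
  f_4 = 3.0·e^(−3.0·0.2) = 3.0·e^(−0.6000) = 1.64643
Weight by the priors:
  π_1·f_1 = 0.10 × 0.943953 = 0.0943953
  π_2·f_2 = 0.33 × 1.48508 = 0.490076
  π_3·f_3 = 0.14 × 1.51633 = 0.212286
  π_4·f_4 = 0.43 × 1.64643 = 0.707967
Marginal: 0.0943953 + 0.490076 + 0.212286 + 0.707967 = 1.50472
So the posterior for Cluster 2 is 0.490076 / 1.50472 ≈ 0.326.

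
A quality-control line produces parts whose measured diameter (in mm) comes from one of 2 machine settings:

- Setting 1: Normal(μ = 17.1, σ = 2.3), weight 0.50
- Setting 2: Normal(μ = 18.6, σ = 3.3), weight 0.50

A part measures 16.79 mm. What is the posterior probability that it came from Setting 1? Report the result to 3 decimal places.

The responsibility of component k is P(Z=k) f_k(x) divided by Σ_j P(Z=j) f_j(x).
Component likelihoods at x = 16.79 mm:
  L_1 = 0.171885
  L_2 = 0.104009
Prior × likelihood for each component:
  P(Z=1)·L_1 = 0.50 × 0.171885 = 0.0859424
  P(Z=2)·L_2 = 0.50 × 0.104009 = 0.0520044
Evidence: 0.0859424 + 0.0520044 = 0.137947
P(Setting 1 | x) = 0.0859424 / 0.137947 ≈ 0.623

0.623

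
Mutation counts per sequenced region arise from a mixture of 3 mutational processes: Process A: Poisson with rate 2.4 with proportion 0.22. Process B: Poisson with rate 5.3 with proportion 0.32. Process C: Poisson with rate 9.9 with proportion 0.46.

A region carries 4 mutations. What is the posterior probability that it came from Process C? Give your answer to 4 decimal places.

0.1034

By Bayes' theorem, P(k | x) = π_k f_k(x) / Σ_j π_j f_j(x).
Evaluate each component's likelihood at the observed value:
  L_A = 0.125408
  L_B = 0.164109
  L_C = 0.0200823
Multiply by the mixture weights:
  π_A·L_A = 0.22 × 0.125408 = 0.0275899
  π_B·L_B = 0.32 × 0.164109 = 0.0525148
  π_C·L_C = 0.46 × 0.0200823 = 0.00923787
Sum: 0.0275899 + 0.0525148 + 0.00923787 = 0.0893425
Responsibility of Process C: 0.00923787 / 0.0893425 ≈ 0.1034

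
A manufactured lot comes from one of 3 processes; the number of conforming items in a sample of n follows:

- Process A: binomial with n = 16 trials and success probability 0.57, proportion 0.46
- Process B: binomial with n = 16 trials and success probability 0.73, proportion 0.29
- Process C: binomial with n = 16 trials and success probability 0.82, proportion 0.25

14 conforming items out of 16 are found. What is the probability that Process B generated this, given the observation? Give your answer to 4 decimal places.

Apply Bayes' rule: the posterior for each component is proportional to its prior times its likelihood at x.
Evaluate each component's likelihood at the observed value:
  p_A = 0.00847942
  p_B = 0.106765
  p_C = 0.241613
Unnormalised posteriors:
  π_A·p_A = 0.46 × 0.00847942 = 0.00390053
  π_B·p_B = 0.29 × 0.106765 = 0.0309618
  π_C·p_C = 0.25 × 0.241613 = 0.0604032
Denominator: 0.00390053 + 0.0309618 + 0.0604032 = 0.0952656
P(Process B | the observation) = 0.0309618 / 0.0952656 ≈ 0.3250

0.3250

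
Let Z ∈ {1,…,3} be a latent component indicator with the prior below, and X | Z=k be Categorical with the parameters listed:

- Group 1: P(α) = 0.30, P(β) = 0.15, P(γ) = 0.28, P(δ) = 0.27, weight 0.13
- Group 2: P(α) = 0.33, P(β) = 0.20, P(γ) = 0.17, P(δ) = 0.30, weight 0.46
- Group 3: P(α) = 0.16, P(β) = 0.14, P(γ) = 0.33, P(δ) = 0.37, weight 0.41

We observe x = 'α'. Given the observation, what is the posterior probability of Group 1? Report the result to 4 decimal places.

0.1521

Posterior ∝ prior × likelihood, so P(k | x) ∝ π_k f_k(x); normalise over all components.
Categorical probabilities:
  p_1 = 0.3
  p_2 = 0.33
  p_3 = 0.16
Multiply by the mixture weights:
  π_1·p_1 = 0.13 × 0.3 = 0.039
  π_2·p_2 = 0.46 × 0.33 = 0.1518
  π_3·p_3 = 0.41 × 0.16 = 0.0656
Marginal: 0.039 + 0.1518 + 0.0656 = 0.2564
So the posterior for Group 1 is 0.039 / 0.2564 ≈ 0.1521.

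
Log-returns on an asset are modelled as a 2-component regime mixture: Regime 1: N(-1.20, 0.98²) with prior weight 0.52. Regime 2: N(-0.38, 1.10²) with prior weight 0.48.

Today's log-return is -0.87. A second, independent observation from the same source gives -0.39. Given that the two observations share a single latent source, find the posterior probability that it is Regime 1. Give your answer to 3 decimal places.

0.503

The responsibility of component k is π_k f_k(x) divided by Σ_j π_j f_j(x).
Since both observations come from the same component, the likelihood for component k is f_k(x₁)·f_k(x₂).
  f_1 = [(1/(0.98·√(2π)))·exp(−(-0.87−-1.20)²/(2·0.98²)) = 0.407084·exp(-0.05670) = 0.384646] × [0.289294] = 0.111276
  f_2 = [(1/(1.10·√(2π)))·exp(−(-0.87−-0.38)²/(2·1.10²)) = 0.362675·exp(-0.09921) = 0.328419] × [0.36266] = 0.119105
Multiply by the mixture weights:
  π_1·f_1 = 0.52 × 0.111276 = 0.0578634
  π_2·f_2 = 0.48 × 0.119105 = 0.0571702
Denominator: 0.0578634 + 0.0571702 = 0.115034
P(Regime 1 | data) = 0.0578634 / 0.115034 ≈ 0.503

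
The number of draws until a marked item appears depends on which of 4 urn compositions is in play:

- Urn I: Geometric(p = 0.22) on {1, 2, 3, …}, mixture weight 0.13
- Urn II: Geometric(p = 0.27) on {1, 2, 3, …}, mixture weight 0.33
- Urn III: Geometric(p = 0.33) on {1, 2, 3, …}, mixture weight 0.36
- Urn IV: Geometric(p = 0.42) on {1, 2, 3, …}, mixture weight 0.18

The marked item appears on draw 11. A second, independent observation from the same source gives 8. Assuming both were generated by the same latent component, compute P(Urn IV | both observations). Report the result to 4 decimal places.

0.0120

The responsibility of component k is π_k f_k(x) divided by Σ_j π_j f_j(x).
Since both observations come from the same component, the likelihood for component k is f_k(x₁)·f_k(x₂).
  L_I = [0.0183387] × [0.0386443] = 0.000708686
  L_II = [0.0116036] × [0.029828] = 0.000346112
  L_III = [0.00601536] × [0.0200003] = 0.000120309
  L_IV = [0.00180938] × [0.00927353] = 1.67793e-05
Prior × likelihood for each component:
  π_I·L_I = 0.13 × 0.000708686 = 9.21291e-05
  π_II·L_II = 0.33 × 0.000346112 = 0.000114217
  π_III·L_III = 0.36 × 0.000120309 = 4.33114e-05
  π_IV·L_IV = 0.18 × 1.67793e-05 = 3.02028e-06
Marginal: 9.21291e-05 + 0.000114217 + 4.33114e-05 + 3.02028e-06 = 0.000252678
Responsibility of Urn IV: 3.02028e-06 / 0.000252678 ≈ 0.0120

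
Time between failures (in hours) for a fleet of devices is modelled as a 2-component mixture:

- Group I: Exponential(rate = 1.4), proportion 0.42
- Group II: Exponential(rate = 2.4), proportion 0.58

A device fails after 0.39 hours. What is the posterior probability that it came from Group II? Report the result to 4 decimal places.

The responsibility of component k is P(Z=k) f_k(x) divided by Σ_j P(Z=j) f_j(x).
Exponential densities:
  L_I = 0.810967
  L_II = 0.941264
Prior × likelihood for each component:
  P(Z=I)·L_I = 0.42 × 0.810967 = 0.340606
  P(Z=II)·L_II = 0.58 × 0.941264 = 0.545933
Normaliser: 0.340606 + 0.545933 = 0.88654
P(Group II | 0.39 hours) = 0.545933 / 0.88654 ≈ 0.6158

0.6158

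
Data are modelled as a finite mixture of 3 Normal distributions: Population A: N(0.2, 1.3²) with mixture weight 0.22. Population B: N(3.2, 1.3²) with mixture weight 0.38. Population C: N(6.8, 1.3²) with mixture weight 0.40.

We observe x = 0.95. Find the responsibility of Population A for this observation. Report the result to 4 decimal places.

P(component k | x) = π_k·f_k(x) / marginal(x), where marginal(x) = Σ_j π_j·f_j(x).
Component likelihoods at x = 0.95:
  L_A = 0.259831
  L_B = 0.068626
  L_C = 1.22952e-05
Weight by the priors:
  π_A·L_A = 0.22 × 0.259831 = 0.0571629
  π_B·L_B = 0.38 × 0.068626 = 0.0260779
  π_C·L_C = 0.40 × 1.22952e-05 = 4.91807e-06
Sum: 0.0571629 + 0.0260779 + 4.91807e-06 = 0.0832457
P(Population A | x) = 0.0571629 / 0.0832457 ≈ 0.6867

0.6867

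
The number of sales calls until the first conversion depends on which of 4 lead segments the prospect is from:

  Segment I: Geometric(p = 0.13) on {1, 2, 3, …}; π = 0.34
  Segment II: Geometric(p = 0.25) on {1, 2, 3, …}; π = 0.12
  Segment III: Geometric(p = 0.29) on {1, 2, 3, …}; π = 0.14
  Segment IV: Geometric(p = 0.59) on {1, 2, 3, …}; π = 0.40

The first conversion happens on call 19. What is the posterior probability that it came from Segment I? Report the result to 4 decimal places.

Posterior ∝ prior × likelihood, so P(k | x) ∝ P(Z=k) f_k(x); normalise over all components.
Geometric probabilities:
  p_I = 0.13·(1−0.13)^18 = 0.13·0.0815355 = 0.0105996
  p_II = 0.25·(1−0.25)^18 = 0.25·0.00563771 = 0.00140943
  p_III = 0.29·(1−0.29)^18 = 0.29·0.00210209 = 0.000609605
  p_IV = 0.59·(1−0.59)^18 = 0.59·1.07179e-07 = 6.32356e-08
Weight by the priors:
  P(Z=I)·p_I = 0.34 × 0.0105996 = 0.00360387
  P(Z=II)·p_II = 0.12 × 0.00140943 = 0.000169131
  P(Z=III)·p_III = 0.14 × 0.000609605 = 8.53447e-05
  P(Z=IV)·p_IV = 0.40 × 6.32356e-08 = 2.52942e-08
Normaliser: 0.00360387 + 0.000169131 + 8.53447e-05 + 2.52942e-08 = 0.00385837
So the posterior for Segment I is 0.00360387 / 0.00385837 ≈ 0.9340.

0.9340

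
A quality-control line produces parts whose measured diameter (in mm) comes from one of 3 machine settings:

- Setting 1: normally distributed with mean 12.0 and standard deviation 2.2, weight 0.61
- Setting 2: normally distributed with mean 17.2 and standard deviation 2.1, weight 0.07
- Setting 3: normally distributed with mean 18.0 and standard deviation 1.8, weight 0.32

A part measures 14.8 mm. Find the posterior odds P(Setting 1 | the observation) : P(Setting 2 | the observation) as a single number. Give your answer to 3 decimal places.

Only the two components matter; the odds are (π_i f_i(x)) / (π_j f_j(x)).
Normal densities:
  f_1 = 0.0806761
  f_2 = 0.0988712
  f_3 = 0.0456399
Odds = (0.61/0.07) × (0.0806761/0.0988712) = 8.71429 × 0.815971 ≈ 7.111

7.111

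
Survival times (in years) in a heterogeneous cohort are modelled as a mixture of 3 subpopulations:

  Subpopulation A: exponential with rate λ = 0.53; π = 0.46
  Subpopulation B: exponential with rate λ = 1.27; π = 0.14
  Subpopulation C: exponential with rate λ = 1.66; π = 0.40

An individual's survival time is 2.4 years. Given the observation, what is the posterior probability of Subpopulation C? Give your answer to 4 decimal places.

The responsibility of component k is π_k f_k(x) divided by Σ_j π_j f_j(x).
Exponential densities:
  L_A = 0.53·e^(−0.53·2.4) = 0.53·e^(−1.2720) = 0.148543
  L_B = 1.27·e^(−1.27·2.4) = 1.27·e^(−3.0480) = 0.0602662
  L_C = 1.66·e^(−1.66·2.4) = 1.66·e^(−3.9840) = 0.0308943
Weight by the priors:
  π_A·L_A = 0.46 × 0.148543 = 0.06833
  π_B·L_B = 0.14 × 0.0602662 = 0.00843727
  π_C·L_C = 0.40 × 0.0308943 = 0.0123577
Marginal: 0.06833 + 0.00843727 + 0.0123577 = 0.089125
Responsibility of Subpopulation C: 0.0123577 / 0.089125 ≈ 0.1387

0.1387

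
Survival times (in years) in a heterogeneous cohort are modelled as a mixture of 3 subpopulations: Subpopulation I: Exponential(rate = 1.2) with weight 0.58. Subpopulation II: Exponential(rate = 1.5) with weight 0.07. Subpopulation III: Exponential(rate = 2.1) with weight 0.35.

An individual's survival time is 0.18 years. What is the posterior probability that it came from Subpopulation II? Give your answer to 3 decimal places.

P(component k | x) = π_k·f_k(x) / marginal(x), where marginal(x) = Σ_j π_j·f_j(x).
Exponential densities:
  p_I = 0.966882
  p_II = 1.14507
  p_III = 1.43898
Prior × likelihood for each component:
  π_I·p_I = 0.58 × 0.966882 = 0.560792
  π_II·p_II = 0.07 × 1.14507 = 0.0801548
  π_III·p_III = 0.35 × 1.43898 = 0.503644
Marginal: 0.560792 + 0.0801548 + 0.503644 = 1.14459
P(Subpopulation II | the observation) ≈ 0.070

0.070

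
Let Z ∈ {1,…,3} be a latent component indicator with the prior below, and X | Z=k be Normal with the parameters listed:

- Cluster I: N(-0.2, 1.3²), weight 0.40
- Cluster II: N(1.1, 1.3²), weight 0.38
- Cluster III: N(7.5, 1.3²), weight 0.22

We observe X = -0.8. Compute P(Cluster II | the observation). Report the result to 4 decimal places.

The responsibility of component k is w_k f_k(x) divided by Σ_j w_j f_j(x).
Component likelihoods at x = -0.8:
  p_I = 0.275874
  p_II = 0.105468
  p_III = 4.31843e-10
Weight by the priors:
  w_I·p_I = 0.40 × 0.275874 = 0.11035
  w_II·p_II = 0.38 × 0.105468 = 0.0400777
  w_III·p_III = 0.22 × 4.31843e-10 = 9.50054e-11
Evidence: 0.11035 + 0.0400777 + 9.50054e-11 = 0.150427
P(Cluster II | data) = 0.0400777 / 0.150427 ≈ 0.2664

0.2664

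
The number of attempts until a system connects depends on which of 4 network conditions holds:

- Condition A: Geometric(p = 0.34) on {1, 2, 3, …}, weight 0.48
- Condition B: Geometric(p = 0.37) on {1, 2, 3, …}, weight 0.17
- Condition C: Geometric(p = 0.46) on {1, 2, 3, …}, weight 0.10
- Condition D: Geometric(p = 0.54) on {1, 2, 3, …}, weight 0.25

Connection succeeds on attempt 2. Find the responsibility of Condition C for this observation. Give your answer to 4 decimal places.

0.1060

Apply Bayes' rule: the posterior for each component is proportional to its prior times its likelihood at x.
Component likelihoods at x = 2:
  L_A = 0.34·(1−0.34)^1 = 0.34·0.66 = 0.2244
  L_B = 0.37·(1−0.37)^1 = 0.37·0.63 = 0.2331
  L_C = 0.46·(1−0.46)^1 = 0.46·0.54 = 0.2484
  L_D = 0.54·(1−0.54)^1 = 0.54·0.46 = 0.2484
Multiply by the mixture weights:
  w_A·L_A = 0.48 × 0.2244 = 0.107712
  w_B·L_B = 0.17 × 0.2331 = 0.039627
  w_C·L_C = 0.10 × 0.2484 = 0.02484
  w_D·L_D = 0.25 × 0.2484 = 0.0621
Marginal: 0.107712 + 0.039627 + 0.02484 + 0.0621 = 0.234279
P(Condition C | x) ≈ 0.1060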